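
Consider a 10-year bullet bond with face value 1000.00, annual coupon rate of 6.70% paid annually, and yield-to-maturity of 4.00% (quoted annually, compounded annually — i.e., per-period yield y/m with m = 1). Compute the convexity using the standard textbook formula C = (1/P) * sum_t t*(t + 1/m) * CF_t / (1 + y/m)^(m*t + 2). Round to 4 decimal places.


Coupon per period c = face * coupon_rate / m = 67.000000
Periods per year m = 1; per-period yield y/m = 0.040000
Number of cashflows N = 10
Cashflows (t years, CF_t, discount factor 1/(1+y/m)^(m*t), PV):
  t = 1.0000: CF_t = 67.000000, DF = 0.961538, PV = 64.423077
  t = 2.0000: CF_t = 67.000000, DF = 0.924556, PV = 61.945266
  t = 3.0000: CF_t = 67.000000, DF = 0.888996, PV = 59.562756
  t = 4.0000: CF_t = 67.000000, DF = 0.854804, PV = 57.271881
  t = 5.0000: CF_t = 67.000000, DF = 0.821927, PV = 55.069116
  t = 6.0000: CF_t = 67.000000, DF = 0.790315, PV = 52.951073
  t = 7.0000: CF_t = 67.000000, DF = 0.759918, PV = 50.914493
  t = 8.0000: CF_t = 67.000000, DF = 0.730690, PV = 48.956244
  t = 9.0000: CF_t = 67.000000, DF = 0.702587, PV = 47.073311
  t = 10.0000: CF_t = 1067.000000, DF = 0.675564, PV = 720.826968
Price P = sum_t PV_t = 1218.994186
Convexity numerator sum_t t*(t + 1/m) * CF_t / (1+y/m)^(m*t + 2):
  t = 1.0000: term = 119.125512
  t = 2.0000: term = 343.631285
  t = 3.0000: term = 660.829394
  t = 4.0000: term = 1059.021464
  t = 5.0000: term = 1527.434805
  t = 6.0000: term = 2056.162237
  t = 7.0000: term = 2636.105432
  t = 8.0000: term = 3258.921550
  t = 9.0000: term = 3916.973017
  t = 10.0000: term = 73308.955709
Convexity = (1/P) * sum = 88887.160405 / 1218.994186 = 72.918445

Answer: Convexity = 72.9184


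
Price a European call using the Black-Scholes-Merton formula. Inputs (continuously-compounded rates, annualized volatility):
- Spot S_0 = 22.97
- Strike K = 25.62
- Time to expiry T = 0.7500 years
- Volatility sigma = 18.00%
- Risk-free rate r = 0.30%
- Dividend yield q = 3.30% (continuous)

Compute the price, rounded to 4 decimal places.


Answer: Price = 0.4134

Derivation:
d1 = (ln(S/K) + (r - q + 0.5*sigma^2) * T) / (sigma * sqrt(T)) = -0.76681276
d2 = d1 - sigma * sqrt(T) = -0.92269733
exp(-rT) = 0.99775253; exp(-qT) = 0.97555377
C = S_0 * exp(-qT) * N(d1) - K * exp(-rT) * N(d2)
N(d1) = 0.22159642; N(d2) = 0.17808248
C = 22.9700 * 0.97555377 * 0.22159642 - 25.6200 * 0.99775253 * 0.17808248 = 0.4134


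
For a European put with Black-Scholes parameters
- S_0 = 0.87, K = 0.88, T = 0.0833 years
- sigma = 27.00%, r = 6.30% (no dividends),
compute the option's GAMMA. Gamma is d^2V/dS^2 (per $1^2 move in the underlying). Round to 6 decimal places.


Answer: Gamma = 5.879643

Derivation:
d1 = -0.0403521639; d2 = -0.1182788602
phi(d1) = 0.3986176143; exp(-qT) = 1.0000000000; exp(-rT) = 0.9947658462
Gamma = exp(-qT) * phi(d1) / (S * sigma * sqrt(T)) = 1.0000000000 * 0.3986176143 / (0.8700 * 0.2700 * 0.2886173938) = 5.879643


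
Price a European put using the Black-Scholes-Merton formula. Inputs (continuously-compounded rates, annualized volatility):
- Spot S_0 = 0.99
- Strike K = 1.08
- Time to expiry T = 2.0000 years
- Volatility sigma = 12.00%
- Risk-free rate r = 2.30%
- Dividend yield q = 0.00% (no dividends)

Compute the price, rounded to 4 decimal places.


d1 = (ln(S/K) + (r - q + 0.5*sigma^2) * T) / (sigma * sqrt(T)) = -0.15680904
d2 = d1 - sigma * sqrt(T) = -0.32651467
exp(-rT) = 0.95504196; exp(-qT) = 1.00000000
P = K * exp(-rT) * N(-d2) - S_0 * exp(-qT) * N(-d1)
N(-d1) = 0.56230233; N(-d2) = 0.62798250
P = 1.0800 * 0.95504196 * 0.62798250 - 0.9900 * 1.00000000 * 0.56230233 = 0.0911

Answer: Price = 0.0911


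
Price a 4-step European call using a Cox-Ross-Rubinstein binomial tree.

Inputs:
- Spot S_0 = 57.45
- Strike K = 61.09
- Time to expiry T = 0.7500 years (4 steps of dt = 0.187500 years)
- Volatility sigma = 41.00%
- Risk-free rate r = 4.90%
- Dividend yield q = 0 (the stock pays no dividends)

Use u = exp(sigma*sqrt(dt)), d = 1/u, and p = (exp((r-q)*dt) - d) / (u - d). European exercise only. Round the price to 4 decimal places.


Answer: Price = V(0,0) = 7.5471

Derivation:
dt = T/N = 0.187500
u = exp(sigma*sqrt(dt)) = 1.194270; d = 1/u = 0.837332
p = (exp((r-q)*dt) - d) / (u - d) = 0.481591
Discount per step: exp(-r*dt) = 0.990855
Stock lattice S(k, i) with i counting down-moves:
  k=0: S(0,0) = 57.4500
  k=1: S(1,0) = 68.6108; S(1,1) = 48.1047
  k=2: S(2,0) = 81.9398; S(2,1) = 57.4500; S(2,2) = 40.2796
  k=3: S(3,0) = 97.8583; S(3,1) = 68.6108; S(3,2) = 48.1047; S(3,3) = 33.7274
  k=4: S(4,0) = 116.8693; S(4,1) = 81.9398; S(4,2) = 57.4500; S(4,3) = 40.2796; S(4,4) = 28.2410
Terminal payoffs V(N, i) = max(S_T - K, 0):
  V(4,0) = 55.779255; V(4,1) = 20.849848; V(4,2) = 0.000000; V(4,3) = 0.000000; V(4,4) = 0.000000
Backward induction: V(k, i) = exp(-r*dt) * [p * V(k+1, i) + (1-p) * V(k+1, i+1)].
  V(3,0) = exp(-r*dt) * [p*55.779255 + (1-p)*20.849848] = 37.327005
  V(3,1) = exp(-r*dt) * [p*20.849848 + (1-p)*0.000000] = 9.949264
  V(3,2) = exp(-r*dt) * [p*0.000000 + (1-p)*0.000000] = 0.000000
  V(3,3) = exp(-r*dt) * [p*0.000000 + (1-p)*0.000000] = 0.000000
  V(2,0) = exp(-r*dt) * [p*37.327005 + (1-p)*9.949264] = 22.922559
  V(2,1) = exp(-r*dt) * [p*9.949264 + (1-p)*0.000000] = 4.747653
  V(2,2) = exp(-r*dt) * [p*0.000000 + (1-p)*0.000000] = 0.000000
  V(1,0) = exp(-r*dt) * [p*22.922559 + (1-p)*4.747653] = 13.377051
  V(1,1) = exp(-r*dt) * [p*4.747653 + (1-p)*0.000000] = 2.265515
  V(0,0) = exp(-r*dt) * [p*13.377051 + (1-p)*2.265515] = 7.547070


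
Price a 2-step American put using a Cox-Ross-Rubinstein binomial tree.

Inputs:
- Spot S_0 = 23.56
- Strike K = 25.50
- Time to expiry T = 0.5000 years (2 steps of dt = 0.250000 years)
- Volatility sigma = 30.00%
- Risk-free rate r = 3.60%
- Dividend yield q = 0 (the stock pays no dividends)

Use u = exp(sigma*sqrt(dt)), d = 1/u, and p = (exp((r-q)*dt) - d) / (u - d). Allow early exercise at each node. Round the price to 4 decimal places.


Answer: Price = V(0,0) = 3.1020

Derivation:
dt = T/N = 0.250000
u = exp(sigma*sqrt(dt)) = 1.161834; d = 1/u = 0.860708
p = (exp((r-q)*dt) - d) / (u - d) = 0.492593
Discount per step: exp(-r*dt) = 0.991040
Stock lattice S(k, i) with i counting down-moves:
  k=0: S(0,0) = 23.5600
  k=1: S(1,0) = 27.3728; S(1,1) = 20.2783
  k=2: S(2,0) = 31.8027; S(2,1) = 23.5600; S(2,2) = 17.4537
Terminal payoffs V(N, i) = max(K - S_T, 0):
  V(2,0) = 0.000000; V(2,1) = 1.940000; V(2,2) = 8.046323
Backward induction: V(k, i) = exp(-r*dt) * [p * V(k+1, i) + (1-p) * V(k+1, i+1)]; then take max(V_cont, immediate exercise) for American.
  V(1,0) = exp(-r*dt) * [p*0.000000 + (1-p)*1.940000] = 0.975550; exercise = 0.000000; V(1,0) = max -> 0.975550
  V(1,1) = exp(-r*dt) * [p*1.940000 + (1-p)*8.046323] = 4.993250; exercise = 5.221720; V(1,1) = max -> 5.221720
  V(0,0) = exp(-r*dt) * [p*0.975550 + (1-p)*5.221720] = 3.102043; exercise = 1.940000; V(0,0) = max -> 3.102043


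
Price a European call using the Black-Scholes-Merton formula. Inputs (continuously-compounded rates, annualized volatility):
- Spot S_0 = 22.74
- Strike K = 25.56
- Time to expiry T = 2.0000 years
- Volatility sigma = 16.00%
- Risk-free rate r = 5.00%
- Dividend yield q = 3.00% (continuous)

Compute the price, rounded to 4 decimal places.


Answer: Price = 1.2644

Derivation:
d1 = (ln(S/K) + (r - q + 0.5*sigma^2) * T) / (sigma * sqrt(T)) = -0.22672999
d2 = d1 - sigma * sqrt(T) = -0.45300416
exp(-rT) = 0.90483742; exp(-qT) = 0.94176453
C = S_0 * exp(-qT) * N(d1) - K * exp(-rT) * N(d2)
N(d1) = 0.41031685; N(d2) = 0.32527287
C = 22.7400 * 0.94176453 * 0.41031685 - 25.5600 * 0.90483742 * 0.32527287 = 1.2644


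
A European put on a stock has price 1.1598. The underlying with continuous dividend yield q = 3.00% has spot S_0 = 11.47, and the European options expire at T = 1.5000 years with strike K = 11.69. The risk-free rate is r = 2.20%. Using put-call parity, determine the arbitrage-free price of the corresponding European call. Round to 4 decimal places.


Put-call parity: C - P = S_0 * exp(-qT) - K * exp(-rT).
S_0 * exp(-qT) = 11.4700 * 0.95599748 = 10.96529112
K * exp(-rT) = 11.6900 * 0.96753856 = 11.31052576
C = P + S*exp(-qT) - K*exp(-rT)
C = 1.1598 + 10.96529112 - 11.31052576 = 0.8146

Answer: Call price = 0.8146


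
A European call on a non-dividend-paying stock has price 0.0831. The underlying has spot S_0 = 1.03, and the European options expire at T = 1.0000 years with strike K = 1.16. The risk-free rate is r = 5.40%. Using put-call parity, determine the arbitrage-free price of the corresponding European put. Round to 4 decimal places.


Answer: Put price = 0.1521

Derivation:
Put-call parity: C - P = S_0 * exp(-qT) - K * exp(-rT).
S_0 * exp(-qT) = 1.0300 * 1.00000000 = 1.03000000
K * exp(-rT) = 1.1600 * 0.94743211 = 1.09902124
P = C - S*exp(-qT) + K*exp(-rT)
P = 0.0831 - 1.03000000 + 1.09902124 = 0.1521


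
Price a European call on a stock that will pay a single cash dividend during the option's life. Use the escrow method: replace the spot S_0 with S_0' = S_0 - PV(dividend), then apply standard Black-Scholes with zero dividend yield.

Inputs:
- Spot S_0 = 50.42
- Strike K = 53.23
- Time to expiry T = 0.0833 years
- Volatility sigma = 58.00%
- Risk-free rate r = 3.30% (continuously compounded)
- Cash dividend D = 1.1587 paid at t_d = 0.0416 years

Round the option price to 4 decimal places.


Answer: Price = 1.8364

Derivation:
PV(D) = D * exp(-r * t_d) = 1.1587 * 0.99862814 = 1.15711043
S_0' = S_0 - PV(D) = 50.4200 - 1.15711043 = 49.26288957
d1 = (ln(S_0'/K) + (r + sigma^2/2)*T) / (sigma*sqrt(T)) = -0.36255573
d2 = d1 - sigma*sqrt(T) = -0.52995382
exp(-rT) = 0.99725487
N(d1) = 0.35846839; N(d2) = 0.29807197
C = S_0' * N(d1) - K * exp(-rT) * N(d2) = 49.26288957 * 0.35846839 - 53.2300 * 0.99725487 * 0.29807197 = 1.8364


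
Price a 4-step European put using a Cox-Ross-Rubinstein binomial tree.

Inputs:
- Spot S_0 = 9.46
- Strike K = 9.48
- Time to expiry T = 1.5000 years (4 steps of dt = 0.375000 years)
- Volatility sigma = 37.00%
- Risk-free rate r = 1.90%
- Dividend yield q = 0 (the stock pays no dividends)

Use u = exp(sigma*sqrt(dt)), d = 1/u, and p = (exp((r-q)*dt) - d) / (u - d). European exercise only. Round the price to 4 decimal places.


dt = T/N = 0.375000
u = exp(sigma*sqrt(dt)) = 1.254300; d = 1/u = 0.797257
p = (exp((r-q)*dt) - d) / (u - d) = 0.459242
Discount per step: exp(-r*dt) = 0.992900
Stock lattice S(k, i) with i counting down-moves:
  k=0: S(0,0) = 9.4600
  k=1: S(1,0) = 11.8657; S(1,1) = 7.5421
  k=2: S(2,0) = 14.8831; S(2,1) = 9.4600; S(2,2) = 6.0130
  k=3: S(3,0) = 18.6679; S(3,1) = 11.8657; S(3,2) = 7.5421; S(3,3) = 4.7939
  k=4: S(4,0) = 23.4152; S(4,1) = 14.8831; S(4,2) = 9.4600; S(4,3) = 6.0130; S(4,4) = 3.8220
Terminal payoffs V(N, i) = max(K - S_T, 0):
  V(4,0) = 0.000000; V(4,1) = 0.000000; V(4,2) = 0.020000; V(4,3) = 3.467042; V(4,4) = 5.658048
Backward induction: V(k, i) = exp(-r*dt) * [p * V(k+1, i) + (1-p) * V(k+1, i+1)].
  V(3,0) = exp(-r*dt) * [p*0.000000 + (1-p)*0.000000] = 0.000000
  V(3,1) = exp(-r*dt) * [p*0.000000 + (1-p)*0.020000] = 0.010738
  V(3,2) = exp(-r*dt) * [p*0.020000 + (1-p)*3.467042] = 1.870641
  V(3,3) = exp(-r*dt) * [p*3.467042 + (1-p)*5.658048] = 4.618820
  V(2,0) = exp(-r*dt) * [p*0.000000 + (1-p)*0.010738] = 0.005766
  V(2,1) = exp(-r*dt) * [p*0.010738 + (1-p)*1.870641] = 1.009279
  V(2,2) = exp(-r*dt) * [p*1.870641 + (1-p)*4.618820] = 3.332910
  V(1,0) = exp(-r*dt) * [p*0.005766 + (1-p)*1.009279] = 0.544530
  V(1,1) = exp(-r*dt) * [p*1.009279 + (1-p)*3.332910] = 2.249716
  V(0,0) = exp(-r*dt) * [p*0.544530 + (1-p)*2.249716] = 1.456211

Answer: Price = V(0,0) = 1.4562


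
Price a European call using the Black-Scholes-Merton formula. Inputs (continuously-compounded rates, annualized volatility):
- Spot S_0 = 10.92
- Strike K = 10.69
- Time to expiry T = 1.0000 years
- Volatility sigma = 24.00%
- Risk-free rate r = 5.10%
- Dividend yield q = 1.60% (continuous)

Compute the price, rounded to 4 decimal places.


d1 = (ln(S/K) + (r - q + 0.5*sigma^2) * T) / (sigma * sqrt(T)) = 0.35453019
d2 = d1 - sigma * sqrt(T) = 0.11453019
exp(-rT) = 0.95027867; exp(-qT) = 0.98412732
C = S_0 * exp(-qT) * N(d1) - K * exp(-rT) * N(d2)
N(d1) = 0.63852921; N(d2) = 0.54559124
C = 10.9200 * 0.98412732 * 0.63852921 - 10.6900 * 0.95027867 * 0.54559124 = 1.3197

Answer: Price = 1.3197


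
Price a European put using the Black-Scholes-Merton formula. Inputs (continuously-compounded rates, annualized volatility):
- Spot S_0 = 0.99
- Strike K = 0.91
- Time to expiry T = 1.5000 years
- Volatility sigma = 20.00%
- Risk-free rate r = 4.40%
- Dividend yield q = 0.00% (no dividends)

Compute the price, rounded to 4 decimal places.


Answer: Price = 0.0370

Derivation:
d1 = (ln(S/K) + (r - q + 0.5*sigma^2) * T) / (sigma * sqrt(T)) = 0.73590977
d2 = d1 - sigma * sqrt(T) = 0.49096080
exp(-rT) = 0.93613086; exp(-qT) = 1.00000000
P = K * exp(-rT) * N(-d2) - S_0 * exp(-qT) * N(-d1)
N(-d1) = 0.23089281; N(-d2) = 0.31172709
P = 0.9100 * 0.93613086 * 0.31172709 - 0.9900 * 1.00000000 * 0.23089281 = 0.0370


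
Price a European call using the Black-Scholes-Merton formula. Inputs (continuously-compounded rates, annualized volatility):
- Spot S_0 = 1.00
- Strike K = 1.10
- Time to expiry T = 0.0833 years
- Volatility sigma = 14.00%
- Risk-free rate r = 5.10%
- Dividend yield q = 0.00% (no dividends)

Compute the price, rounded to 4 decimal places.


Answer: Price = 0.0002

Derivation:
d1 = (ln(S/K) + (r - q + 0.5*sigma^2) * T) / (sigma * sqrt(T)) = -2.23344474
d2 = d1 - sigma * sqrt(T) = -2.27385117
exp(-rT) = 0.99576071; exp(-qT) = 1.00000000
C = S_0 * exp(-qT) * N(d1) - K * exp(-rT) * N(d2)
N(d1) = 0.01275982; N(d2) = 0.01148747
C = 1.0000 * 1.00000000 * 0.01275982 - 1.1000 * 0.99576071 * 0.01148747 = 0.0002


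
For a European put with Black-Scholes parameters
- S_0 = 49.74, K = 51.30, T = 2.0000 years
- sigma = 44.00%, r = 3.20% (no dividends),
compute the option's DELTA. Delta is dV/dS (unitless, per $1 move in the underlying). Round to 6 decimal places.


d1 = 0.3643507283; d2 = -0.2579032392
phi(d1) = 0.3733218884; exp(-qT) = 1.0000000000; exp(-rT) = 0.9380049995
N(-d1) = 0.3577980618
Delta = -exp(-qT) * N(-d1) = -1.0000000000 * 0.3577980618 = -0.357798

Answer: Delta = -0.357798


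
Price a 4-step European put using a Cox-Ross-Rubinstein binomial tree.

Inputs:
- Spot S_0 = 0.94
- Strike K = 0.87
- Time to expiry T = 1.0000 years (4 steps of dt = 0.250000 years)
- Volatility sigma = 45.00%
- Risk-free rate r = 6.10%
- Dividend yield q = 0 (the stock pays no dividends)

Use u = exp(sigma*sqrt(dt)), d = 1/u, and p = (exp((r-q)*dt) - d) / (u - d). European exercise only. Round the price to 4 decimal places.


dt = T/N = 0.250000
u = exp(sigma*sqrt(dt)) = 1.252323; d = 1/u = 0.798516
p = (exp((r-q)*dt) - d) / (u - d) = 0.477848
Discount per step: exp(-r*dt) = 0.984866
Stock lattice S(k, i) with i counting down-moves:
  k=0: S(0,0) = 0.9400
  k=1: S(1,0) = 1.1772; S(1,1) = 0.7506
  k=2: S(2,0) = 1.4742; S(2,1) = 0.9400; S(2,2) = 0.5994
  k=3: S(3,0) = 1.8462; S(3,1) = 1.1772; S(3,2) = 0.7506; S(3,3) = 0.4786
  k=4: S(4,0) = 2.3120; S(4,1) = 1.4742; S(4,2) = 0.9400; S(4,3) = 0.5994; S(4,4) = 0.3822
Terminal payoffs V(N, i) = max(K - S_T, 0):
  V(4,0) = 0.000000; V(4,1) = 0.000000; V(4,2) = 0.000000; V(4,3) = 0.270630; V(4,4) = 0.487825
Backward induction: V(k, i) = exp(-r*dt) * [p * V(k+1, i) + (1-p) * V(k+1, i+1)].
  V(3,0) = exp(-r*dt) * [p*0.000000 + (1-p)*0.000000] = 0.000000
  V(3,1) = exp(-r*dt) * [p*0.000000 + (1-p)*0.000000] = 0.000000
  V(3,2) = exp(-r*dt) * [p*0.000000 + (1-p)*0.270630] = 0.139171
  V(3,3) = exp(-r*dt) * [p*0.270630 + (1-p)*0.487825] = 0.378226
  V(2,0) = exp(-r*dt) * [p*0.000000 + (1-p)*0.000000] = 0.000000
  V(2,1) = exp(-r*dt) * [p*0.000000 + (1-p)*0.139171] = 0.071569
  V(2,2) = exp(-r*dt) * [p*0.139171 + (1-p)*0.378226] = 0.259999
  V(1,0) = exp(-r*dt) * [p*0.000000 + (1-p)*0.071569] = 0.036804
  V(1,1) = exp(-r*dt) * [p*0.071569 + (1-p)*0.259999] = 0.167386
  V(0,0) = exp(-r*dt) * [p*0.036804 + (1-p)*0.167386] = 0.103399

Answer: Price = V(0,0) = 0.1034


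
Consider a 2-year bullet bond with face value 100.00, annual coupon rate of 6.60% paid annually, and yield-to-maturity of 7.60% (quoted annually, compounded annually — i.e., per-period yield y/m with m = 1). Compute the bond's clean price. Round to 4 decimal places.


Answer: Price = 98.2069

Derivation:
Coupon per period c = face * coupon_rate / m = 6.600000
Periods per year m = 1; per-period yield y/m = 0.076000
Number of cashflows N = 2
Cashflows (t years, CF_t, discount factor 1/(1+y/m)^(m*t), PV):
  t = 1.0000: CF_t = 6.600000, DF = 0.929368, PV = 6.133829
  t = 2.0000: CF_t = 106.600000, DF = 0.863725, PV = 92.073078
Price P = sum_t PV_t = 98.206907


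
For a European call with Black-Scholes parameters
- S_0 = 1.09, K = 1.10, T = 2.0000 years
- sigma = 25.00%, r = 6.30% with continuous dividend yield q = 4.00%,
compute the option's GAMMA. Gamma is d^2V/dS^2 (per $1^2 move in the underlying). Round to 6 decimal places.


Answer: Gamma = 0.918612

Derivation:
d1 = 0.2810537788; d2 = -0.0724996118
phi(d1) = 0.3834929098; exp(-qT) = 0.9231163464; exp(-rT) = 0.8816148468
Gamma = exp(-qT) * phi(d1) / (S * sigma * sqrt(T)) = 0.9231163464 * 0.3834929098 / (1.0900 * 0.2500 * 1.4142135624) = 0.918612


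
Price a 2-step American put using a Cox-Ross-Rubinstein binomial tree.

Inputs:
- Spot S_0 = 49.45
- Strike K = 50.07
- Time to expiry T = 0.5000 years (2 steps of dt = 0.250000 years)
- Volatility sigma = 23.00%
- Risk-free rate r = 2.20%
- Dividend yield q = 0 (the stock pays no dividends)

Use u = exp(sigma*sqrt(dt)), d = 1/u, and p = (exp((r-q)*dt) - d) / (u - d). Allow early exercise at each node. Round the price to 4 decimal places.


dt = T/N = 0.250000
u = exp(sigma*sqrt(dt)) = 1.121873; d = 1/u = 0.891366
p = (exp((r-q)*dt) - d) / (u - d) = 0.495208
Discount per step: exp(-r*dt) = 0.994515
Stock lattice S(k, i) with i counting down-moves:
  k=0: S(0,0) = 49.4500
  k=1: S(1,0) = 55.4766; S(1,1) = 44.0781
  k=2: S(2,0) = 62.2378; S(2,1) = 49.4500; S(2,2) = 39.2897
Terminal payoffs V(N, i) = max(K - S_T, 0):
  V(2,0) = 0.000000; V(2,1) = 0.620000; V(2,2) = 10.780313
Backward induction: V(k, i) = exp(-r*dt) * [p * V(k+1, i) + (1-p) * V(k+1, i+1)]; then take max(V_cont, immediate exercise) for American.
  V(1,0) = exp(-r*dt) * [p*0.000000 + (1-p)*0.620000] = 0.311255; exercise = 0.000000; V(1,0) = max -> 0.311255
  V(1,1) = exp(-r*dt) * [p*0.620000 + (1-p)*10.780313] = 5.717315; exercise = 5.991944; V(1,1) = max -> 5.991944
  V(0,0) = exp(-r*dt) * [p*0.311255 + (1-p)*5.991944] = 3.161387; exercise = 0.620000; V(0,0) = max -> 3.161387

Answer: Price = V(0,0) = 3.1614


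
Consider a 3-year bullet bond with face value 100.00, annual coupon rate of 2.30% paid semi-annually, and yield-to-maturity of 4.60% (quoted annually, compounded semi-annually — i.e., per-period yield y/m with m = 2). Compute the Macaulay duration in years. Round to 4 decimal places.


Coupon per period c = face * coupon_rate / m = 1.150000
Periods per year m = 2; per-period yield y/m = 0.023000
Number of cashflows N = 6
Cashflows (t years, CF_t, discount factor 1/(1+y/m)^(m*t), PV):
  t = 0.5000: CF_t = 1.150000, DF = 0.977517, PV = 1.124145
  t = 1.0000: CF_t = 1.150000, DF = 0.955540, PV = 1.098871
  t = 1.5000: CF_t = 1.150000, DF = 0.934056, PV = 1.074165
  t = 2.0000: CF_t = 1.150000, DF = 0.913056, PV = 1.050015
  t = 2.5000: CF_t = 1.150000, DF = 0.892528, PV = 1.026407
  t = 3.0000: CF_t = 101.150000, DF = 0.872461, PV = 88.249466
Price P = sum_t PV_t = 93.623068
Macaulay numerator sum_t t * PV_t:
  t * PV_t at t = 0.5000: 0.562072
  t * PV_t at t = 1.0000: 1.098871
  t * PV_t at t = 1.5000: 1.611247
  t * PV_t at t = 2.0000: 2.100029
  t * PV_t at t = 2.5000: 2.566018
  t * PV_t at t = 3.0000: 264.748397
Macaulay duration D = (sum_t t * PV_t) / P = 272.686634 / 93.623068 = 2.912601

Answer: Macaulay duration = 2.9126 years


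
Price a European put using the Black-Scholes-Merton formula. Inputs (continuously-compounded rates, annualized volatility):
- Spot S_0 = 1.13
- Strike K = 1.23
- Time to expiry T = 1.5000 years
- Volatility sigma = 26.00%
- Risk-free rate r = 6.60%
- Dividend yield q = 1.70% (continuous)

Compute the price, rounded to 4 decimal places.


Answer: Price = 0.1465

Derivation:
d1 = (ln(S/K) + (r - q + 0.5*sigma^2) * T) / (sigma * sqrt(T)) = 0.12374151
d2 = d1 - sigma * sqrt(T) = -0.19469215
exp(-rT) = 0.90574271; exp(-qT) = 0.97482238
P = K * exp(-rT) * N(-d2) - S_0 * exp(-qT) * N(-d1)
N(-d1) = 0.45075997; N(-d2) = 0.57718302
P = 1.2300 * 0.90574271 * 0.57718302 - 1.1300 * 0.97482238 * 0.45075997 = 0.1465


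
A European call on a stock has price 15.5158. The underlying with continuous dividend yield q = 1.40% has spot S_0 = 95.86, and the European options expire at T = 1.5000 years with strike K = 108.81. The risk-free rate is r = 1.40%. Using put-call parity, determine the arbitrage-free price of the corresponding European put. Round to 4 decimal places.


Answer: Put price = 28.1967

Derivation:
Put-call parity: C - P = S_0 * exp(-qT) - K * exp(-rT).
S_0 * exp(-qT) = 95.8600 * 0.97921896 = 93.86792994
K * exp(-rT) = 108.8100 * 0.97921896 = 106.54881553
P = C - S*exp(-qT) + K*exp(-rT)
P = 15.5158 - 93.86792994 + 106.54881553 = 28.1967


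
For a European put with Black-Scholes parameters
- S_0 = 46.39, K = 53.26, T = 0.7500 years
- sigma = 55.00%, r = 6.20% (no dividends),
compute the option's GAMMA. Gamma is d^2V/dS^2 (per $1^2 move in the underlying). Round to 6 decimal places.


d1 = 0.0458433715; d2 = -0.4304706006
phi(d1) = 0.3985232891; exp(-qT) = 1.0000000000; exp(-rT) = 0.9545645606
Gamma = exp(-qT) * phi(d1) / (S * sigma * sqrt(T)) = 1.0000000000 * 0.3985232891 / (46.3900 * 0.5500 * 0.8660254038) = 0.018036

Answer: Gamma = 0.018036


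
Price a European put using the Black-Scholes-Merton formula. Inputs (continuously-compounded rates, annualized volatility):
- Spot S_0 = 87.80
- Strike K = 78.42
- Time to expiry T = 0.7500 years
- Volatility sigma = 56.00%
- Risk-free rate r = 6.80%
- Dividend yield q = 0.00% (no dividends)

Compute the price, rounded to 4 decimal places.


d1 = (ln(S/K) + (r - q + 0.5*sigma^2) * T) / (sigma * sqrt(T)) = 0.58061334
d2 = d1 - sigma * sqrt(T) = 0.09563911
exp(-rT) = 0.95027867; exp(-qT) = 1.00000000
P = K * exp(-rT) * N(-d2) - S_0 * exp(-qT) * N(-d1)
N(-d1) = 0.28075054; N(-d2) = 0.46190360
P = 78.4200 * 0.95027867 * 0.46190360 - 87.8000 * 1.00000000 * 0.28075054 = 9.7716

Answer: Price = 9.7716


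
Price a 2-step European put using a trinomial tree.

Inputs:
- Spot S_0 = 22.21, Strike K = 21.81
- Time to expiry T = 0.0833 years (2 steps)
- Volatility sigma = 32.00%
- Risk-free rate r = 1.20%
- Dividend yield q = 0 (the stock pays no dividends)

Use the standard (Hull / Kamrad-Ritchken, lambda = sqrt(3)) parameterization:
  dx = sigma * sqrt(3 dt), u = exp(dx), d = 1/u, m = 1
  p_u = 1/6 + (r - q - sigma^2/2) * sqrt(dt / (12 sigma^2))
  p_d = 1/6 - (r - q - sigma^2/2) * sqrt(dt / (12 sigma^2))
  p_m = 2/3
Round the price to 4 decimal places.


Answer: Price = V(0,0) = 0.5813

Derivation:
dt = T/N = 0.041650; dx = sigma*sqrt(3*dt) = 0.113114
u = exp(dx) = 1.119760; d = 1/u = 0.893048
p_u = 0.159450, p_m = 0.666667, p_d = 0.173884
Discount per step: exp(-r*dt) = 0.999500
Stock lattice S(k, j) with j the centered position index:
  k=0: S(0,+0) = 22.2100
  k=1: S(1,-1) = 19.8346; S(1,+0) = 22.2100; S(1,+1) = 24.8699
  k=2: S(2,-2) = 17.7133; S(2,-1) = 19.8346; S(2,+0) = 22.2100; S(2,+1) = 24.8699; S(2,+2) = 27.8483
Terminal payoffs V(N, j) = max(K - S_T, 0):
  V(2,-2) = 4.096736; V(2,-1) = 1.975394; V(2,+0) = 0.000000; V(2,+1) = 0.000000; V(2,+2) = 0.000000
Backward induction: V(k, j) = exp(-r*dt) * [p_u * V(k+1, j+1) + p_m * V(k+1, j) + p_d * V(k+1, j-1)]
  V(1,-1) = exp(-r*dt) * [p_u*0.000000 + p_m*1.975394 + p_d*4.096736] = 2.028271
  V(1,+0) = exp(-r*dt) * [p_u*0.000000 + p_m*0.000000 + p_d*1.975394] = 0.343317
  V(1,+1) = exp(-r*dt) * [p_u*0.000000 + p_m*0.000000 + p_d*0.000000] = 0.000000
  V(0,+0) = exp(-r*dt) * [p_u*0.000000 + p_m*0.343317 + p_d*2.028271] = 0.581270


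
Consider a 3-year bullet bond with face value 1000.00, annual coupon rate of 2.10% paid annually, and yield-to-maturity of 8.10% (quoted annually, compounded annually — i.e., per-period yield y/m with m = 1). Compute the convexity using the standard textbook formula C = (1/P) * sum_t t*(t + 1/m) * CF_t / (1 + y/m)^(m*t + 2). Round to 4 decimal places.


Answer: Convexity = 9.9633

Derivation:
Coupon per period c = face * coupon_rate / m = 21.000000
Periods per year m = 1; per-period yield y/m = 0.081000
Number of cashflows N = 3
Cashflows (t years, CF_t, discount factor 1/(1+y/m)^(m*t), PV):
  t = 1.0000: CF_t = 21.000000, DF = 0.925069, PV = 19.426457
  t = 2.0000: CF_t = 21.000000, DF = 0.855753, PV = 17.970821
  t = 3.0000: CF_t = 1021.000000, DF = 0.791631, PV = 808.255484
Price P = sum_t PV_t = 845.652762
Convexity numerator sum_t t*(t + 1/m) * CF_t / (1+y/m)^(m*t + 2):
  t = 1.0000: term = 33.248512
  t = 2.0000: term = 92.271540
  t = 3.0000: term = 8300.008141
Convexity = (1/P) * sum = 8425.528193 / 845.652762 = 9.963343


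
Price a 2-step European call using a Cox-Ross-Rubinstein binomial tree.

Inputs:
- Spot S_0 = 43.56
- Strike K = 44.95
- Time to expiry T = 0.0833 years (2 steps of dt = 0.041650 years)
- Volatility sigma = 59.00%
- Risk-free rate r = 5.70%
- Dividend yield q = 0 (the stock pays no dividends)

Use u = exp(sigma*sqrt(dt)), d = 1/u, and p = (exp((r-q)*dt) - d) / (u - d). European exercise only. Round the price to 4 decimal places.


dt = T/N = 0.041650
u = exp(sigma*sqrt(dt)) = 1.127958; d = 1/u = 0.886558
p = (exp((r-q)*dt) - d) / (u - d) = 0.479780
Discount per step: exp(-r*dt) = 0.997629
Stock lattice S(k, i) with i counting down-moves:
  k=0: S(0,0) = 43.5600
  k=1: S(1,0) = 49.1339; S(1,1) = 38.6184
  k=2: S(2,0) = 55.4209; S(2,1) = 43.5600; S(2,2) = 34.2375
Terminal payoffs V(N, i) = max(S_T - K, 0):
  V(2,0) = 10.470946; V(2,1) = 0.000000; V(2,2) = 0.000000
Backward induction: V(k, i) = exp(-r*dt) * [p * V(k+1, i) + (1-p) * V(k+1, i+1)].
  V(1,0) = exp(-r*dt) * [p*10.470946 + (1-p)*0.000000] = 5.011840
  V(1,1) = exp(-r*dt) * [p*0.000000 + (1-p)*0.000000] = 0.000000
  V(0,0) = exp(-r*dt) * [p*5.011840 + (1-p)*0.000000] = 2.398880

Answer: Price = V(0,0) = 2.3989


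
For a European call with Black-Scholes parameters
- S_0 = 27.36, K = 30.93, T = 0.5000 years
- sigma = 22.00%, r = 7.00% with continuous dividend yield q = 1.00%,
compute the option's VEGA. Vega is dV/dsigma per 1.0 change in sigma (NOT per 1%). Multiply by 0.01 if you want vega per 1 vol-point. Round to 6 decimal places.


d1 = -0.5177596169; d2 = -0.6733231087
phi(d1) = 0.3488978672; exp(-qT) = 0.9950124792; exp(-rT) = 0.9656054163
Vega = S * exp(-qT) * phi(d1) * sqrt(T) = 27.3600 * 0.9950124792 * 0.3488978672 * 0.7071067812 = 6.716267

Answer: Vega = 6.716267


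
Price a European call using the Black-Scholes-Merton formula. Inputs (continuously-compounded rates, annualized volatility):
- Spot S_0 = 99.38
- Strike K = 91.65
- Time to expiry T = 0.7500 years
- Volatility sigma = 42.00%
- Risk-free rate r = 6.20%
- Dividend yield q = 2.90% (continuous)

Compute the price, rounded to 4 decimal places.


Answer: Price = 18.7595

Derivation:
d1 = (ln(S/K) + (r - q + 0.5*sigma^2) * T) / (sigma * sqrt(T)) = 0.47253071
d2 = d1 - sigma * sqrt(T) = 0.10880004
exp(-rT) = 0.95456456; exp(-qT) = 0.97848483
C = S_0 * exp(-qT) * N(d1) - K * exp(-rT) * N(d2)
N(d1) = 0.68172599; N(d2) = 0.54331945
C = 99.3800 * 0.97848483 * 0.68172599 - 91.6500 * 0.95456456 * 0.54331945 = 18.7595


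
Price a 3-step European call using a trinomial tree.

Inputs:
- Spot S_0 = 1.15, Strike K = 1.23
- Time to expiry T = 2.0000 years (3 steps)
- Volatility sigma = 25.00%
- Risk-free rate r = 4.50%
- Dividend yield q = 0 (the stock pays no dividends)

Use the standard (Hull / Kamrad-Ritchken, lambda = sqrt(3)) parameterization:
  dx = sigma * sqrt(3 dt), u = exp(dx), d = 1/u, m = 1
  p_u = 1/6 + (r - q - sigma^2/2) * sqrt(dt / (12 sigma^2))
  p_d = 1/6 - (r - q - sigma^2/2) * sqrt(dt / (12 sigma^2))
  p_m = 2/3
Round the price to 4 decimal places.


Answer: Price = V(0,0) = 0.1709

Derivation:
dt = T/N = 0.666667; dx = sigma*sqrt(3*dt) = 0.353553
u = exp(dx) = 1.424119; d = 1/u = 0.702189
p_u = 0.179630, p_m = 0.666667, p_d = 0.153703
Discount per step: exp(-r*dt) = 0.970446
Stock lattice S(k, j) with j the centered position index:
  k=0: S(0,+0) = 1.1500
  k=1: S(1,-1) = 0.8075; S(1,+0) = 1.1500; S(1,+1) = 1.6377
  k=2: S(2,-2) = 0.5670; S(2,-1) = 0.8075; S(2,+0) = 1.1500; S(2,+1) = 1.6377; S(2,+2) = 2.3323
  k=3: S(3,-3) = 0.3982; S(3,-2) = 0.5670; S(3,-1) = 0.8075; S(3,+0) = 1.1500; S(3,+1) = 1.6377; S(3,+2) = 2.3323; S(3,+3) = 3.3215
Terminal payoffs V(N, j) = max(S_T - K, 0):
  V(3,-3) = 0.000000; V(3,-2) = 0.000000; V(3,-1) = 0.000000; V(3,+0) = 0.000000; V(3,+1) = 0.407737; V(3,+2) = 1.102332; V(3,+3) = 2.091519
Backward induction: V(k, j) = exp(-r*dt) * [p_u * V(k+1, j+1) + p_m * V(k+1, j) + p_d * V(k+1, j-1)]
  V(2,-2) = exp(-r*dt) * [p_u*0.000000 + p_m*0.000000 + p_d*0.000000] = 0.000000
  V(2,-1) = exp(-r*dt) * [p_u*0.000000 + p_m*0.000000 + p_d*0.000000] = 0.000000
  V(2,+0) = exp(-r*dt) * [p_u*0.407737 + p_m*0.000000 + p_d*0.000000] = 0.071077
  V(2,+1) = exp(-r*dt) * [p_u*1.102332 + p_m*0.407737 + p_d*0.000000] = 0.455951
  V(2,+2) = exp(-r*dt) * [p_u*2.091519 + p_m*1.102332 + p_d*0.407737] = 1.138584
  V(1,-1) = exp(-r*dt) * [p_u*0.071077 + p_m*0.000000 + p_d*0.000000] = 0.012390
  V(1,+0) = exp(-r*dt) * [p_u*0.455951 + p_m*0.071077 + p_d*0.000000] = 0.125466
  V(1,+1) = exp(-r*dt) * [p_u*1.138584 + p_m*0.455951 + p_d*0.071077] = 0.504065
  V(0,+0) = exp(-r*dt) * [p_u*0.504065 + p_m*0.125466 + p_d*0.012390] = 0.170890


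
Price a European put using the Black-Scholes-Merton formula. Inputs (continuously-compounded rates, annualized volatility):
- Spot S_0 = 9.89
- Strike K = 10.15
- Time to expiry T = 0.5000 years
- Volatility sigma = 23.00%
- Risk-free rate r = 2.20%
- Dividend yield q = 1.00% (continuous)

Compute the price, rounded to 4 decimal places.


d1 = (ln(S/K) + (r - q + 0.5*sigma^2) * T) / (sigma * sqrt(T)) = -0.04134767
d2 = d1 - sigma * sqrt(T) = -0.20398223
exp(-rT) = 0.98906028; exp(-qT) = 0.99501248
P = K * exp(-rT) * N(-d2) - S_0 * exp(-qT) * N(-d1)
N(-d1) = 0.51649063; N(-d2) = 0.58081631
P = 10.1500 * 0.98906028 * 0.58081631 - 9.8900 * 0.99501248 * 0.51649063 = 0.7482

Answer: Price = 0.7482


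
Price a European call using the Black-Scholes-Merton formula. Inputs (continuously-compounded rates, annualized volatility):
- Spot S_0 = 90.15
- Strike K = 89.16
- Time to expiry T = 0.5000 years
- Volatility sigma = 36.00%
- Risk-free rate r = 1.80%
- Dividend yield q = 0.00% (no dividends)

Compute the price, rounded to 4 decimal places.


Answer: Price = 9.9621

Derivation:
d1 = (ln(S/K) + (r - q + 0.5*sigma^2) * T) / (sigma * sqrt(T)) = 0.20601337
d2 = d1 - sigma * sqrt(T) = -0.04854508
exp(-rT) = 0.99104038; exp(-qT) = 1.00000000
C = S_0 * exp(-qT) * N(d1) - K * exp(-rT) * N(d2)
N(d1) = 0.58160976; N(d2) = 0.48064092
C = 90.1500 * 1.00000000 * 0.58160976 - 89.1600 * 0.99104038 * 0.48064092 = 9.9621


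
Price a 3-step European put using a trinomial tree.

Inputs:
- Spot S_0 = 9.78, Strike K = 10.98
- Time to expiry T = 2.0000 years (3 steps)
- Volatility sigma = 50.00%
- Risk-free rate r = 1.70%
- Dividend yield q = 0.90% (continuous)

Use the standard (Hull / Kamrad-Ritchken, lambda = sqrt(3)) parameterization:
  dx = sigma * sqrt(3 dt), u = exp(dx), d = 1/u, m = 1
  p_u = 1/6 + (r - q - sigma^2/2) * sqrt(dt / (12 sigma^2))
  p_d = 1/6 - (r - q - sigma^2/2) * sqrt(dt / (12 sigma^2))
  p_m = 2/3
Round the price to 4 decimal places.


Answer: Price = V(0,0) = 3.2385

Derivation:
dt = T/N = 0.666667; dx = sigma*sqrt(3*dt) = 0.707107
u = exp(dx) = 2.028115; d = 1/u = 0.493069
p_u = 0.111512, p_m = 0.666667, p_d = 0.221821
Discount per step: exp(-r*dt) = 0.988731
Stock lattice S(k, j) with j the centered position index:
  k=0: S(0,+0) = 9.7800
  k=1: S(1,-1) = 4.8222; S(1,+0) = 9.7800; S(1,+1) = 19.8350
  k=2: S(2,-2) = 2.3777; S(2,-1) = 4.8222; S(2,+0) = 9.7800; S(2,+1) = 19.8350; S(2,+2) = 40.2276
  k=3: S(3,-3) = 1.1724; S(3,-2) = 2.3777; S(3,-1) = 4.8222; S(3,+0) = 9.7800; S(3,+1) = 19.8350; S(3,+2) = 40.2276; S(3,+3) = 81.5862
Terminal payoffs V(N, j) = max(K - S_T, 0):
  V(3,-3) = 9.807640; V(3,-2) = 8.602318; V(3,-1) = 6.157788; V(3,+0) = 1.200000; V(3,+1) = 0.000000; V(3,+2) = 0.000000; V(3,+3) = 0.000000
Backward induction: V(k, j) = exp(-r*dt) * [p_u * V(k+1, j+1) + p_m * V(k+1, j) + p_d * V(k+1, j-1)]
  V(2,-2) = exp(-r*dt) * [p_u*6.157788 + p_m*8.602318 + p_d*9.807640] = 8.500205
  V(2,-1) = exp(-r*dt) * [p_u*1.200000 + p_m*6.157788 + p_d*8.602318] = 6.077907
  V(2,+0) = exp(-r*dt) * [p_u*0.000000 + p_m*1.200000 + p_d*6.157788] = 2.141518
  V(2,+1) = exp(-r*dt) * [p_u*0.000000 + p_m*0.000000 + p_d*1.200000] = 0.263185
  V(2,+2) = exp(-r*dt) * [p_u*0.000000 + p_m*0.000000 + p_d*0.000000] = 0.000000
  V(1,-1) = exp(-r*dt) * [p_u*2.141518 + p_m*6.077907 + p_d*8.500205] = 6.106665
  V(1,+0) = exp(-r*dt) * [p_u*0.263185 + p_m*2.141518 + p_d*6.077907] = 2.773621
  V(1,+1) = exp(-r*dt) * [p_u*0.000000 + p_m*0.263185 + p_d*2.141518] = 0.643160
  V(0,+0) = exp(-r*dt) * [p_u*0.643160 + p_m*2.773621 + p_d*6.106665] = 3.238476


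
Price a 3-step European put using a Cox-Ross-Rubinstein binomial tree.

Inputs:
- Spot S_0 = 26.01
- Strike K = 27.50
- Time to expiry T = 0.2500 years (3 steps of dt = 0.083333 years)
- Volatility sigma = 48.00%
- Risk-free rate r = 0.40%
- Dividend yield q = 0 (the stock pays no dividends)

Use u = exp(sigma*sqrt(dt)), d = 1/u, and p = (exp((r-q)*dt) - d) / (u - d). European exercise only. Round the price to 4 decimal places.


Answer: Price = V(0,0) = 3.4988

Derivation:
dt = T/N = 0.083333
u = exp(sigma*sqrt(dt)) = 1.148623; d = 1/u = 0.870607
p = (exp((r-q)*dt) - d) / (u - d) = 0.466613
Discount per step: exp(-r*dt) = 0.999667
Stock lattice S(k, i) with i counting down-moves:
  k=0: S(0,0) = 26.0100
  k=1: S(1,0) = 29.8757; S(1,1) = 22.6445
  k=2: S(2,0) = 34.3159; S(2,1) = 26.0100; S(2,2) = 19.7145
  k=3: S(3,0) = 39.4161; S(3,1) = 29.8757; S(3,2) = 22.6445; S(3,3) = 17.1636
Terminal payoffs V(N, i) = max(K - S_T, 0):
  V(3,0) = 0.000000; V(3,1) = 0.000000; V(3,2) = 4.855500; V(3,3) = 10.336434
Backward induction: V(k, i) = exp(-r*dt) * [p * V(k+1, i) + (1-p) * V(k+1, i+1)].
  V(2,0) = exp(-r*dt) * [p*0.000000 + (1-p)*0.000000] = 0.000000
  V(2,1) = exp(-r*dt) * [p*0.000000 + (1-p)*4.855500] = 2.588995
  V(2,2) = exp(-r*dt) * [p*4.855500 + (1-p)*10.336434] = 7.776364
  V(1,0) = exp(-r*dt) * [p*0.000000 + (1-p)*2.588995] = 1.380475
  V(1,1) = exp(-r*dt) * [p*2.588995 + (1-p)*7.776364] = 5.354082
  V(0,0) = exp(-r*dt) * [p*1.380475 + (1-p)*5.354082] = 3.498777


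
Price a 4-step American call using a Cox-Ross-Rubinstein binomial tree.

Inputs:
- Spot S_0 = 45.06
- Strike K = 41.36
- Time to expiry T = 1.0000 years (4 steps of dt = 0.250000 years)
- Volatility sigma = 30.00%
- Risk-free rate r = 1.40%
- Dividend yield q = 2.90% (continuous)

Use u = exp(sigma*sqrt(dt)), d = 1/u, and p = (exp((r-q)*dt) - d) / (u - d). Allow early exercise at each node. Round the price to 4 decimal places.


Answer: Price = V(0,0) = 7.0109

Derivation:
dt = T/N = 0.250000
u = exp(sigma*sqrt(dt)) = 1.161834; d = 1/u = 0.860708
p = (exp((r-q)*dt) - d) / (u - d) = 0.450140
Discount per step: exp(-r*dt) = 0.996506
Stock lattice S(k, i) with i counting down-moves:
  k=0: S(0,0) = 45.0600
  k=1: S(1,0) = 52.3523; S(1,1) = 38.7835
  k=2: S(2,0) = 60.8246; S(2,1) = 45.0600; S(2,2) = 33.3813
  k=3: S(3,0) = 70.6681; S(3,1) = 52.3523; S(3,2) = 38.7835; S(3,3) = 28.7315
  k=4: S(4,0) = 82.1047; S(4,1) = 60.8246; S(4,2) = 45.0600; S(4,3) = 33.3813; S(4,4) = 24.7295
Terminal payoffs V(N, i) = max(S_T - K, 0):
  V(4,0) = 40.744673; V(4,1) = 19.464638; V(4,2) = 3.700000; V(4,3) = 0.000000; V(4,4) = 0.000000
Backward induction: V(k, i) = exp(-r*dt) * [p * V(k+1, i) + (1-p) * V(k+1, i+1)]; then take max(V_cont, immediate exercise) for American.
  V(3,0) = exp(-r*dt) * [p*40.744673 + (1-p)*19.464638] = 28.942163; exercise = 29.308147; V(3,0) = max -> 29.308147
  V(3,1) = exp(-r*dt) * [p*19.464638 + (1-p)*3.700000] = 10.758577; exercise = 10.992251; V(3,1) = max -> 10.992251
  V(3,2) = exp(-r*dt) * [p*3.700000 + (1-p)*0.000000] = 1.659700; exercise = 0.000000; V(3,2) = max -> 1.659700
  V(3,3) = exp(-r*dt) * [p*0.000000 + (1-p)*0.000000] = 0.000000; exercise = 0.000000; V(3,3) = max -> 0.000000
  V(2,0) = exp(-r*dt) * [p*29.308147 + (1-p)*10.992251] = 19.169761; exercise = 19.464638; V(2,0) = max -> 19.464638
  V(2,1) = exp(-r*dt) * [p*10.992251 + (1-p)*1.659700] = 5.840180; exercise = 3.700000; V(2,1) = max -> 5.840180
  V(2,2) = exp(-r*dt) * [p*1.659700 + (1-p)*0.000000] = 0.744487; exercise = 0.000000; V(2,2) = max -> 0.744487
  V(1,0) = exp(-r*dt) * [p*19.464638 + (1-p)*5.840180] = 11.931264; exercise = 10.992251; V(1,0) = max -> 11.931264
  V(1,1) = exp(-r*dt) * [p*5.840180 + (1-p)*0.744487] = 3.027648; exercise = 0.000000; V(1,1) = max -> 3.027648
  V(0,0) = exp(-r*dt) * [p*11.931264 + (1-p)*3.027648] = 7.010943; exercise = 3.700000; V(0,0) = max -> 7.010943


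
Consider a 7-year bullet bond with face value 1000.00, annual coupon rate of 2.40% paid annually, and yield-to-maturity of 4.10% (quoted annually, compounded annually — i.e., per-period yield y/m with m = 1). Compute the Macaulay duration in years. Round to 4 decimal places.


Answer: Macaulay duration = 6.4951 years

Derivation:
Coupon per period c = face * coupon_rate / m = 24.000000
Periods per year m = 1; per-period yield y/m = 0.041000
Number of cashflows N = 7
Cashflows (t years, CF_t, discount factor 1/(1+y/m)^(m*t), PV):
  t = 1.0000: CF_t = 24.000000, DF = 0.960615, PV = 23.054755
  t = 2.0000: CF_t = 24.000000, DF = 0.922781, PV = 22.146739
  t = 3.0000: CF_t = 24.000000, DF = 0.886437, PV = 21.274485
  t = 4.0000: CF_t = 24.000000, DF = 0.851524, PV = 20.436585
  t = 5.0000: CF_t = 24.000000, DF = 0.817987, PV = 19.631686
  t = 6.0000: CF_t = 24.000000, DF = 0.785770, PV = 18.858488
  t = 7.0000: CF_t = 1024.000000, DF = 0.754823, PV = 772.938340
Price P = sum_t PV_t = 898.341077
Macaulay numerator sum_t t * PV_t:
  t * PV_t at t = 1.0000: 23.054755
  t * PV_t at t = 2.0000: 44.293478
  t * PV_t at t = 3.0000: 63.823455
  t * PV_t at t = 4.0000: 81.746340
  t * PV_t at t = 5.0000: 98.158429
  t * PV_t at t = 6.0000: 113.150927
  t * PV_t at t = 7.0000: 5410.568379
Macaulay duration D = (sum_t t * PV_t) / P = 5834.795762 / 898.341077 = 6.495078


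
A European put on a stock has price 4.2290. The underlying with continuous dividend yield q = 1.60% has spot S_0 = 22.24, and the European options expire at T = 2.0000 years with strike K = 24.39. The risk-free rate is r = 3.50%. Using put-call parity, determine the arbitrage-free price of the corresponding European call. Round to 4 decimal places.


Put-call parity: C - P = S_0 * exp(-qT) - K * exp(-rT).
S_0 * exp(-qT) = 22.2400 * 0.96850658 = 21.53958639
K * exp(-rT) = 24.3900 * 0.93239382 = 22.74108527
C = P + S*exp(-qT) - K*exp(-rT)
C = 4.2290 + 21.53958639 - 22.74108527 = 3.0275

Answer: Call price = 3.0275


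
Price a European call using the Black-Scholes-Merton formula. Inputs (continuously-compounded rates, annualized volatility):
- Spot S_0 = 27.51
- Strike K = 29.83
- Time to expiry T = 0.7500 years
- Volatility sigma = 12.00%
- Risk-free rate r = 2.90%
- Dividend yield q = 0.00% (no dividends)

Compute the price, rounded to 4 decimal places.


d1 = (ln(S/K) + (r - q + 0.5*sigma^2) * T) / (sigma * sqrt(T)) = -0.51783531
d2 = d1 - sigma * sqrt(T) = -0.62175835
exp(-rT) = 0.97848483; exp(-qT) = 1.00000000
C = S_0 * exp(-qT) * N(d1) - K * exp(-rT) * N(d2)
N(d1) = 0.30228659; N(d2) = 0.26705039
C = 27.5100 * 1.00000000 * 0.30228659 - 29.8300 * 0.97848483 * 0.26705039 = 0.5212

Answer: Price = 0.5212


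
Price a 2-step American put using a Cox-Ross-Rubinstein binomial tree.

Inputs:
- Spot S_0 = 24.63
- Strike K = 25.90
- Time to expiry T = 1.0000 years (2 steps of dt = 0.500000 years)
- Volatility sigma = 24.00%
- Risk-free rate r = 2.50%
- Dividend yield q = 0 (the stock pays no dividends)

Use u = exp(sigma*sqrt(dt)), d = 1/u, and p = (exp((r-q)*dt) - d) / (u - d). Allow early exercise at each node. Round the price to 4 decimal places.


dt = T/N = 0.500000
u = exp(sigma*sqrt(dt)) = 1.184956; d = 1/u = 0.843913
p = (exp((r-q)*dt) - d) / (u - d) = 0.494557
Discount per step: exp(-r*dt) = 0.987578
Stock lattice S(k, i) with i counting down-moves:
  k=0: S(0,0) = 24.6300
  k=1: S(1,0) = 29.1855; S(1,1) = 20.7856
  k=2: S(2,0) = 34.5835; S(2,1) = 24.6300; S(2,2) = 17.5412
Terminal payoffs V(N, i) = max(K - S_T, 0):
  V(2,0) = 0.000000; V(2,1) = 1.270000; V(2,2) = 8.358773
Backward induction: V(k, i) = exp(-r*dt) * [p * V(k+1, i) + (1-p) * V(k+1, i+1)]; then take max(V_cont, immediate exercise) for American.
  V(1,0) = exp(-r*dt) * [p*0.000000 + (1-p)*1.270000] = 0.633938; exercise = 0.000000; V(1,0) = max -> 0.633938
  V(1,1) = exp(-r*dt) * [p*1.270000 + (1-p)*8.358773] = 4.792683; exercise = 5.114418; V(1,1) = max -> 5.114418
  V(0,0) = exp(-r*dt) * [p*0.633938 + (1-p)*5.114418] = 2.862557; exercise = 1.270000; V(0,0) = max -> 2.862557

Answer: Price = V(0,0) = 2.8626
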